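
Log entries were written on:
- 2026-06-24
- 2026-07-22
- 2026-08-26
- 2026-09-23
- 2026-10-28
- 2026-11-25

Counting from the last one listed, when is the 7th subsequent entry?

2027-06-23

Gaps: 28, 35, 28, 35, 28 days — a mix of 28 and 35. Every date is a Wednesday.
Each is the 4th Wednesday of its month.
4th Wednesday of December 2026: 2026-12-23.
January 2027 — 4th Wednesday is 2027-01-27.
February 2027 — 4th Wednesday is 2027-02-24.
March 2027 — 4th Wednesday is 2027-03-24.
4th Wednesday of April 2027: 2027-04-28.
May 2027 — 4th Wednesday is 2027-05-26.
June 2027 — 4th Wednesday is 2027-06-23.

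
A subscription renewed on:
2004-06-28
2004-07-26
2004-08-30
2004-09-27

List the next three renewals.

2004-10-25, 2004-11-29, 2004-12-27

Every date is a Monday; gaps 28, 35, 28 days.
Each is the last Monday of its month (at least one falls on the 29th or later, ruling out '4th Monday').
Last Monday of October 2004: 2004-10-25.
November 2004 ends with Monday 2004-11-29.
December 2004 ends with Monday 2004-12-27.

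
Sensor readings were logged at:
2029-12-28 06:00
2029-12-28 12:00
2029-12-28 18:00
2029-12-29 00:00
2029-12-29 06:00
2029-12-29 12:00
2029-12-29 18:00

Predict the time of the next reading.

Spacing: 6, 6, 6, 6, 6, 6 h — constant 6 h.
2029-12-29 18:00 + 6 h = 2029-12-30 00:00.

2029-12-30 00:00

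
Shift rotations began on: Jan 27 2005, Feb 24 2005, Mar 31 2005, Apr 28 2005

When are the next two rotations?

Every date is a Thursday; gaps 28, 35, 28 days.
Each is the last Thursday of its month (at least one falls on the 29th or later, ruling out '4th Thursday').
May 2005 ends with Thursday May 26 2005.
Last Thursday of June 2005: Jun 30 2005.

May 26 2005, Jun 30 2005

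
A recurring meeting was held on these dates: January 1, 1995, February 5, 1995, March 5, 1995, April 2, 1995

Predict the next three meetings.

These are Sundays at 28- or 35-day spacing (35, 28, 28).
The pattern: 1st Sunday of the month.
May 1995 — 1st Sunday is May 7, 1995.
June 1995 — 1st Sunday is June 4, 1995.
1st Sunday of July 1995: July 2, 1995.

May 7, 1995; June 4, 1995; July 2, 1995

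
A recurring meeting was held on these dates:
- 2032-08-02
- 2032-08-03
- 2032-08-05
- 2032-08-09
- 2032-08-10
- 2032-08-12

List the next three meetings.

Every event lands on a Monday or Tuesday or Thursday (gaps cycle 1, 2, 4, 1, 2).
So the schedule is: every Monday, Tuesday and Thursday.
The following Monday is 2032-08-16.
The following Tuesday is 2032-08-17.
Next Thursday: 2032-08-19.

2032-08-16, 2032-08-17, 2032-08-19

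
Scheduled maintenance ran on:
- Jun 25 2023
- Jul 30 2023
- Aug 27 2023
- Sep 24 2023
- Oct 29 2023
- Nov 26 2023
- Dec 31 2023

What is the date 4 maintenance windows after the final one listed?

Apr 28 2024

All Sundays; the gaps (35, 28, 28, 35, 28, 35) vary with month length.
This is the last Sunday of each month.
Last Sunday of January 2024: Jan 28 2024.
February 2024 ends with Sunday Feb 25 2024.
Last Sunday of March 2024: Mar 31 2024.
April 2024 ends with Sunday Apr 28 2024.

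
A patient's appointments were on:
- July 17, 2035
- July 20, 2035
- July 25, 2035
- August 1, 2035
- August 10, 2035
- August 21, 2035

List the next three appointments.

September 3, 2035; September 18, 2035; October 5, 2035

Gaps: 3, 5, 7, 9, 11 days — each gap is 2 larger than the previous one.
Next gap: 13 days. August 21, 2035 + 13 days = September 3, 2035.
Next gap: 15 days. September 3, 2035 + 15 days = September 18, 2035.
Next gap: 17 days. September 18, 2035 + 17 days = October 5, 2035.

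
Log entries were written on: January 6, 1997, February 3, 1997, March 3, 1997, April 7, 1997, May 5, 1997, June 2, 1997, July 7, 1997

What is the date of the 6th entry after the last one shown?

January 5, 1998

Gaps: 28, 28, 35, 28, 28, 35 days — a mix of 28 and 35. Every date is a Monday.
Each is the 1st Monday of its month.
1st Monday of August 1997: August 4, 1997.
1st Monday of September 1997: September 1, 1997.
1st Monday of October 1997: October 6, 1997.
1st Monday of November 1997: November 3, 1997.
1st Monday of December 1997: December 1, 1997.
1st Monday of January 1998: January 5, 1998.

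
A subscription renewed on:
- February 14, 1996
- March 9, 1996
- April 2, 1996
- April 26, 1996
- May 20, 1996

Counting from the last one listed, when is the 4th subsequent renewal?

August 24, 1996

Every event comes 24 days after the last (24, 24, 24, 24).
May 20, 1996 + 24 days = June 13, 1996.
June 13, 1996 + 24 days = July 7, 1996.
July 7, 1996 + 24 days = July 31, 1996.
July 31, 1996 + 24 days = August 24, 1996.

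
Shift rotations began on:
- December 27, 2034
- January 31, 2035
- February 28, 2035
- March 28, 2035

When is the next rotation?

April 25, 2035

All Wednesdays; the gaps (35, 28, 28) vary with month length.
This is the last Wednesday of each month.
Last Wednesday of April 2035: April 25, 2035.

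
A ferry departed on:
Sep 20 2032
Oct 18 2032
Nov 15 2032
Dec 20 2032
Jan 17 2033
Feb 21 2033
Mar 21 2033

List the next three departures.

Apr 18 2033, May 16 2033, Jun 20 2033

Gaps: 28, 28, 35, 28, 35, 28 days — a mix of 28 and 35. Every date is a Monday.
Each is the 3rd Monday of its month.
April 2033 — 3rd Monday is Apr 18 2033.
3rd Monday of May 2033: May 16 2033.
3rd Monday of June 2033: Jun 20 2033.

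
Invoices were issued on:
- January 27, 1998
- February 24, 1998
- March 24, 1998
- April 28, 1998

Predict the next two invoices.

Gaps: 28, 28, 35 days — a mix of 28 and 35. Every date is a Tuesday.
Each is the 4th Tuesday of its month.
May 1998 — 4th Tuesday is May 26, 1998.
4th Tuesday of June 1998: June 23, 1998.

May 26, 1998; June 23, 1998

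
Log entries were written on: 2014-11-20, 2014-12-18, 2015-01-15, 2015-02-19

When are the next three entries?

2015-03-19, 2015-04-16, 2015-05-21

These are Thursdays at 28- or 35-day spacing (28, 28, 35).
The pattern: 3rd Thursday of the month.
March 2015 — 3rd Thursday is 2015-03-19.
April 2015 — 3rd Thursday is 2015-04-16.
3rd Thursday of May 2015: 2015-05-21.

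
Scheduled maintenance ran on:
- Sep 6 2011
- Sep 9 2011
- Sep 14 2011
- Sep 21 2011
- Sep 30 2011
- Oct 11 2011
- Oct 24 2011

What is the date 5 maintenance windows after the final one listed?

Intervals are 3, 5, 7, 9, 11, 13 days — an arithmetic progression with common difference 2.
Next gap: 15 days. Oct 24 2011 + 15 days = Nov 8 2011.
Next gap: 17 days. Nov 8 2011 + 17 days = Nov 25 2011.
Next gap: 19 days. Nov 25 2011 + 19 days = Dec 14 2011.
Next gap: 21 days. Dec 14 2011 + 21 days = Jan 4 2012.
Next gap: 23 days. Jan 4 2012 + 23 days = Jan 27 2012.

Jan 27 2012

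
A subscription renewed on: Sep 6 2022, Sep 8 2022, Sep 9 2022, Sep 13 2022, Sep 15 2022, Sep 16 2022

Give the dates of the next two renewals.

The gap pattern 2, 1, 4, 2, 1 repeats every 3 events.
These are the Tuesdays, Thursdays and Fridays of each week.
The following Tuesday is Sep 20 2022.
The following Thursday is Sep 22 2022.

Sep 20 2022, Sep 22 2022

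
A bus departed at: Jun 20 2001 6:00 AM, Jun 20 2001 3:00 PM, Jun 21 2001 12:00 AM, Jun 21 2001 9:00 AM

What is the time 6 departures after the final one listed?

Spacing: 9, 9, 9 h — constant 9 h.
Jun 21 2001 9:00 AM + 9 h = Jun 21 2001 6:00 PM.
Jun 21 2001 6:00 PM + 9 h = Jun 22 2001 3:00 AM.
Jun 22 2001 3:00 AM + 9 h = Jun 22 2001 12:00 PM.
Jun 22 2001 12:00 PM + 9 h = Jun 22 2001 9:00 PM.
Jun 22 2001 9:00 PM + 9 h = Jun 23 2001 6:00 AM.
Jun 23 2001 6:00 AM + 9 h = Jun 23 2001 3:00 PM.

Jun 23 2001 3:00 PM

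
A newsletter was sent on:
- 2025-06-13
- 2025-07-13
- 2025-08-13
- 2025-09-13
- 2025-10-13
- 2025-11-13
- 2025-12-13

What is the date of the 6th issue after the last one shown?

2026-06-13

The day-of-month is always 13 (30, 31, 31, 30, 31, 30 days between events).
So this recurs on the 13th of each month.
Next: January 2026 → 2026-01-13.
Next: February 2026 → 2026-02-13.
Next: March 2026 → 2026-03-13.
April 2026: 2026-04-13.
May 2026: 2026-05-13.
June 2026: 2026-06-13.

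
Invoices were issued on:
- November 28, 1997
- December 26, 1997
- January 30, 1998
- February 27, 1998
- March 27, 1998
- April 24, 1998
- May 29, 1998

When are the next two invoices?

Every date is a Friday; gaps 28, 35, 28, 28, 28, 35 days.
Each is the last Friday of its month (at least one falls on the 29th or later, ruling out '4th Friday').
Last Friday of June 1998: June 26, 1998.
July 1998 ends with Friday July 31, 1998.

June 26, 1998; July 31, 1998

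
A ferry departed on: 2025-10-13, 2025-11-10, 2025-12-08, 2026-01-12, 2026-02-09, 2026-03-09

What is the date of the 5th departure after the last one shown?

2026-08-10

All dates are Mondays, 28, 28, 35, 28, 28 days apart.
Specifically, the 2nd Monday of each month.
2nd Monday of April 2026: 2026-04-13.
2nd Monday of May 2026: 2026-05-11.
June 2026 — 2nd Monday is 2026-06-08.
July 2026 — 2nd Monday is 2026-07-13.
2nd Monday of August 2026: 2026-08-10.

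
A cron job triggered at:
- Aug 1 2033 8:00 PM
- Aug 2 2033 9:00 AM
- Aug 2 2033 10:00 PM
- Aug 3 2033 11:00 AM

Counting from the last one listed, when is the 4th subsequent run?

Gaps: 13, 13, 13 hours — each event is 13 hours after the previous one.
Aug 3 2033 11:00 AM + 13 h = Aug 4 2033 12:00 AM.
Aug 4 2033 12:00 AM + 13 h = Aug 4 2033 1:00 PM.
Aug 4 2033 1:00 PM + 13 h = Aug 5 2033 2:00 AM.
Aug 5 2033 2:00 AM + 13 h = Aug 5 2033 3:00 PM.

Aug 5 2033 3:00 PM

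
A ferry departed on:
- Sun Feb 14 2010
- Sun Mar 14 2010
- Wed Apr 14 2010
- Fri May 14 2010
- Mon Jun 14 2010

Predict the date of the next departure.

Wed Jul 14 2010

Gaps: 28, 31, 30, 31 days — not constant. Every event is on the 14th of the month.
Pattern: the 14th of each month.
Next: July 2010 → Wed Jul 14 2010.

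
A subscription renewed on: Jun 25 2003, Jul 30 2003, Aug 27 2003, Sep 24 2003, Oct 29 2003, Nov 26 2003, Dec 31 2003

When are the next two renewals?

All Wednesdays; the gaps (35, 28, 28, 35, 28, 35) vary with month length.
This is the last Wednesday of each month.
January 2004 ends with Wednesday Jan 28 2004.
February 2004 ends with Wednesday Feb 25 2004.

Jan 28 2004, Feb 25 2004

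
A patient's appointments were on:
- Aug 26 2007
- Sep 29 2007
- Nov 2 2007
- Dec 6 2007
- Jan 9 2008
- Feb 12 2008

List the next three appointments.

The spacing is 34, 34, 34, 34, 34 days — always 34 days.
Feb 12 2008 + 34 days = Mar 17 2008.
Mar 17 2008 + 34 days = Apr 20 2008.
Apr 20 2008 + 34 days = May 24 2008.

Mar 17 2008, Apr 20 2008, May 24 2008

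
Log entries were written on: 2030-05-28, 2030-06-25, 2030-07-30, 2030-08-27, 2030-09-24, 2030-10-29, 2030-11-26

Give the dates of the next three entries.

2030-12-31, 2031-01-28, 2031-02-25

Every date is a Tuesday; gaps 28, 35, 28, 28, 35, 28 days.
Each is the last Tuesday of its month (at least one falls on the 29th or later, ruling out '4th Tuesday').
Last Tuesday of December 2030: 2030-12-31.
Last Tuesday of January 2031: 2031-01-28.
February 2031 ends with Tuesday 2031-02-25.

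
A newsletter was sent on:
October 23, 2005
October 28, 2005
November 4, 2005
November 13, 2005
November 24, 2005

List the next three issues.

Gaps: 5, 7, 9, 11 days — each gap is 2 larger than the previous one.
Next gap: 13 days. November 24, 2005 + 13 days = December 7, 2005.
Next gap: 15 days. December 7, 2005 + 15 days = December 22, 2005.
Next gap: 17 days. December 22, 2005 + 17 days = January 8, 2006.

December 7, 2005; December 22, 2005; January 8, 2006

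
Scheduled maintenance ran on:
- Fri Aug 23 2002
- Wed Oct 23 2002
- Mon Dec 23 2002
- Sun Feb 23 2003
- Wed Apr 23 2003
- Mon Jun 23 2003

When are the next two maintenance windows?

Gaps: 61, 61, 62, 59, 61 days — not constant. Every event is on the 23rd of the month.
Pattern: the 23rd of every 2 months.
Next: August 2003 → Sat Aug 23 2003.
Next: October 2003 → Thu Oct 23 2003.

Sat Aug 23 2003, Thu Oct 23 2003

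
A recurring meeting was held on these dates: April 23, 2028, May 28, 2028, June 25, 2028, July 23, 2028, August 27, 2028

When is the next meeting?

September 24, 2028

These are Sundays at 28- or 35-day spacing (35, 28, 28, 35).
The pattern: 4th Sunday of the month.
4th Sunday of September 2028: September 24, 2028.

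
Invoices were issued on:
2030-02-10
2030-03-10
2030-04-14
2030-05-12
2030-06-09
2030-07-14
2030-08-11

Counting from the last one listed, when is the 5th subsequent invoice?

2031-01-12

These are Sundays at 28- or 35-day spacing (28, 35, 28, 28, 35, 28).
The pattern: 2nd Sunday of the month.
2nd Sunday of September 2030: 2030-09-08.
2nd Sunday of October 2030: 2030-10-13.
2nd Sunday of November 2030: 2030-11-10.
2nd Sunday of December 2030: 2030-12-08.
January 2031 — 2nd Sunday is 2031-01-12.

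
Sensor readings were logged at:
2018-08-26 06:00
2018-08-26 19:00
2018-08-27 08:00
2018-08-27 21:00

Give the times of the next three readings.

Spacing: 13, 13, 13 h — constant 13 h.
2018-08-27 21:00 + 13 h = 2018-08-28 10:00.
2018-08-28 10:00 + 13 h = 2018-08-28 23:00.
2018-08-28 23:00 + 13 h = 2018-08-29 12:00.

2018-08-28 10:00, 2018-08-28 23:00, 2018-08-29 12:00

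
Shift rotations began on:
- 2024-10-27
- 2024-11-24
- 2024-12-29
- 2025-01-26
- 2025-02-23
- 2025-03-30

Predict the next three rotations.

2025-04-27, 2025-05-25, 2025-06-29

Every date is a Sunday; gaps 28, 35, 28, 28, 35 days.
Each is the last Sunday of its month (at least one falls on the 29th or later, ruling out '4th Sunday').
Last Sunday of April 2025: 2025-04-27.
Last Sunday of May 2025: 2025-05-25.
June 2025 ends with Sunday 2025-06-29.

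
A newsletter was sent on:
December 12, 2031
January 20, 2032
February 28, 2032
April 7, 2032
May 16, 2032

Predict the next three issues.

June 24, 2032; August 2, 2032; September 10, 2032

The spacing is 39, 39, 39, 39 days — always 39 days.
May 16, 2032 + 39 days = June 24, 2032.
June 24, 2032 + 39 days = August 2, 2032.
August 2, 2032 + 39 days = September 10, 2032.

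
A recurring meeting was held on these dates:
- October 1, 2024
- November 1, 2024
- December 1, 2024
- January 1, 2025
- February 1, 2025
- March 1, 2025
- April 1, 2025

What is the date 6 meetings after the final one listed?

October 1, 2025

Each date is the 1st; the gaps (31, 30, 31, 31, 28, 31) track the month lengths.
The rule is the 1st of each month.
May 2025: May 1, 2025.
June 2025: June 1, 2025.
Next: July 2025 → July 1, 2025.
Next: August 2025 → August 1, 2025.
September 2025: September 1, 2025.
Next: October 2025 → October 1, 2025.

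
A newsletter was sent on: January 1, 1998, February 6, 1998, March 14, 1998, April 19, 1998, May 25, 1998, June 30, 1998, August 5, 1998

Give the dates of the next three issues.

September 10, 1998; October 16, 1998; November 21, 1998

Gaps between consecutive events: 36, 36, 36, 36, 36, 36 days — a constant 36-day interval.
August 5, 1998 + 36 days = September 10, 1998.
September 10, 1998 + 36 days = October 16, 1998.
October 16, 1998 + 36 days = November 21, 1998.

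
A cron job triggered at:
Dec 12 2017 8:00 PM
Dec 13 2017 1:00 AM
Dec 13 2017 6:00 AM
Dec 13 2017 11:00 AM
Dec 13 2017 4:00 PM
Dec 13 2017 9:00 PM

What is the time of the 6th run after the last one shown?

Spacing: 5, 5, 5, 5, 5 h — constant 5 h.
Dec 13 2017 9:00 PM + 5 h = Dec 14 2017 2:00 AM.
Dec 14 2017 2:00 AM + 5 h = Dec 14 2017 7:00 AM.
Dec 14 2017 7:00 AM + 5 h = Dec 14 2017 12:00 PM.
Dec 14 2017 12:00 PM + 5 h = Dec 14 2017 5:00 PM.
Dec 14 2017 5:00 PM + 5 h = Dec 14 2017 10:00 PM.
Dec 14 2017 10:00 PM + 5 h = Dec 15 2017 3:00 AM.

Dec 15 2017 3:00 AM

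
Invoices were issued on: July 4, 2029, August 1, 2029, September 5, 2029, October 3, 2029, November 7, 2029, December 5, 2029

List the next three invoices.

January 2, 2030; February 6, 2030; March 6, 2030

Gaps: 28, 35, 28, 35, 28 days — a mix of 28 and 35. Every date is a Wednesday.
Each is the 1st Wednesday of its month.
1st Wednesday of January 2030: January 2, 2030.
1st Wednesday of February 2030: February 6, 2030.
March 2030 — 1st Wednesday is March 6, 2030.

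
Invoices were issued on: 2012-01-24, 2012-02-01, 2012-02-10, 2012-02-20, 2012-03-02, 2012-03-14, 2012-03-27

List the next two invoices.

2012-04-10, 2012-04-25

Intervals are 8, 9, 10, 11, 12, 13 days — an arithmetic progression with common difference 1.
Next gap: 14 days. 2012-03-27 + 14 days = 2012-04-10.
Next gap: 15 days. 2012-04-10 + 15 days = 2012-04-25.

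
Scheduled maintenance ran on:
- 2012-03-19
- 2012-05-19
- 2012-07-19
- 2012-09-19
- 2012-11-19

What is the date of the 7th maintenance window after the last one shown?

2014-01-19

Each date is the 19th; the gaps (61, 61, 62, 61) track the month lengths.
The rule is the 19th of every 2 months.
January 2013: 2013-01-19.
Next: March 2013 → 2013-03-19.
May 2013: 2013-05-19.
Next: July 2013 → 2013-07-19.
September 2013: 2013-09-19.
Next: November 2013 → 2013-11-19.
January 2014: 2014-01-19.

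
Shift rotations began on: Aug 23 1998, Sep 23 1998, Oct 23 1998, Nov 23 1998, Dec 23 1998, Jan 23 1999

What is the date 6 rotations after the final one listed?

Jul 23 1999

Gaps: 31, 30, 31, 30, 31 days — not constant. Every event is on the 23rd of the month.
Pattern: the 23rd of each month.
February 1999: Feb 23 1999.
March 1999: Mar 23 1999.
Next: April 1999 → Apr 23 1999.
May 1999: May 23 1999.
Next: June 1999 → Jun 23 1999.
Next: July 1999 → Jul 23 1999.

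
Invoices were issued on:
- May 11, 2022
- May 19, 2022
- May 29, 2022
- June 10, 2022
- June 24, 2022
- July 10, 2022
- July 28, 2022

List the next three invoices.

Gaps: 8, 10, 12, 14, 16, 18 days — each gap is 2 larger than the previous one.
Next gap: 20 days. July 28, 2022 + 20 days = August 17, 2022.
Next gap: 22 days. August 17, 2022 + 22 days = September 8, 2022.
Next gap: 24 days. September 8, 2022 + 24 days = October 2, 2022.

August 17, 2022; September 8, 2022; October 2, 2022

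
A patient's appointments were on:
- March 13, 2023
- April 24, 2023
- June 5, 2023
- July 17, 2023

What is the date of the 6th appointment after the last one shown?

March 25, 2024

Gaps between consecutive events: 42, 42, 42 days — a constant 42-day interval.
July 17, 2023 + 42 days = August 28, 2023.
August 28, 2023 + 42 days = October 9, 2023.
October 9, 2023 + 42 days = November 20, 2023.
November 20, 2023 + 42 days = January 1, 2024.
January 1, 2024 + 42 days = February 12, 2024.
February 12, 2024 + 42 days = March 25, 2024.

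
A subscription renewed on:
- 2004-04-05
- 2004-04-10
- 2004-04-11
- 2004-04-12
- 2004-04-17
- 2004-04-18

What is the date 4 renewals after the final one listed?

Gaps: 5, 1, 1, 5, 1 days — not constant, but cyclic with period 3.
The events fall on every Monday, Saturday and Sunday.
Next Monday: 2004-04-19.
Next Saturday: 2004-04-24.
The following Sunday is 2004-04-25.
Next Monday: 2004-04-26.

2004-04-26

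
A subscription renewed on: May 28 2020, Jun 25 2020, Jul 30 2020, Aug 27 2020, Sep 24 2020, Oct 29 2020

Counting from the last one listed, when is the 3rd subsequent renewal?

These are Thursdays with 28, 35, 28, 28, 35-day gaps.
Each is the final Thursday of its month — Jul 30 2020 is past the 28th, so '4th Thursday' doesn't fit.
Last Thursday of November 2020: Nov 26 2020.
December 2020 ends with Thursday Dec 31 2020.
January 2021 ends with Thursday Jan 28 2021.

Jan 28 2021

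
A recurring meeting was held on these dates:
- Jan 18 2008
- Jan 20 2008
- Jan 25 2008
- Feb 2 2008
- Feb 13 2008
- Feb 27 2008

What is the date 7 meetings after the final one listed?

Aug 27 2008

Gaps: 2, 5, 8, 11, 14 days — each gap is 3 larger than the previous one.
Next gap: 17 days. Feb 27 2008 + 17 days = Mar 15 2008.
Next gap: 20 days. Mar 15 2008 + 20 days = Apr 4 2008.
Next gap: 23 days. Apr 4 2008 + 23 days = Apr 27 2008.
Next gap: 26 days. Apr 27 2008 + 26 days = May 23 2008.
Next gap: 29 days. May 23 2008 + 29 days = Jun 21 2008.
Next gap: 32 days. Jun 21 2008 + 32 days = Jul 23 2008.
Next gap: 35 days. Jul 23 2008 + 35 days = Aug 27 2008.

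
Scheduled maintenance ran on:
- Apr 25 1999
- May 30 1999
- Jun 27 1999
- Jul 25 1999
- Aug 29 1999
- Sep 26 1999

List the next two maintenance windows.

Oct 31 1999, Nov 28 1999

Every date is a Sunday; gaps 35, 28, 28, 35, 28 days.
Each is the last Sunday of its month (at least one falls on the 29th or later, ruling out '4th Sunday').
October 1999 ends with Sunday Oct 31 1999.
November 1999 ends with Sunday Nov 28 1999.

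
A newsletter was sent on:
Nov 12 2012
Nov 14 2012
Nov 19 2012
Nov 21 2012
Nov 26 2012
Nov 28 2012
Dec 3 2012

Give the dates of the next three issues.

Every event lands on a Monday or Wednesday (gaps cycle 2, 5, 2, 5, 2, 5).
So the schedule is: every Monday and Wednesday.
Next Wednesday: Dec 5 2012.
Next Monday: Dec 10 2012.
The following Wednesday is Dec 12 2012.

Dec 5 2012, Dec 10 2012, Dec 12 2012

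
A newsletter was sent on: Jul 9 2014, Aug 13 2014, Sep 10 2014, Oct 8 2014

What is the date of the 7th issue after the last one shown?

These are Wednesdays at 28- or 35-day spacing (35, 28, 28).
The pattern: 2nd Wednesday of the month.
November 2014 — 2nd Wednesday is Nov 12 2014.
December 2014 — 2nd Wednesday is Dec 10 2014.
January 2015 — 2nd Wednesday is Jan 14 2015.
February 2015 — 2nd Wednesday is Feb 11 2015.
2nd Wednesday of March 2015: Mar 11 2015.
April 2015 — 2nd Wednesday is Apr 8 2015.
May 2015 — 2nd Wednesday is May 13 2015.

May 13 2015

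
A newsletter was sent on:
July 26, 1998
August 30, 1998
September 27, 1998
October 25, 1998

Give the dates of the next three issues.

All Sundays; the gaps (35, 28, 28) vary with month length.
This is the last Sunday of each month.
November 1998 ends with Sunday November 29, 1998.
December 1998 ends with Sunday December 27, 1998.
Last Sunday of January 1999: January 31, 1999.

November 29, 1998; December 27, 1998; January 31, 1999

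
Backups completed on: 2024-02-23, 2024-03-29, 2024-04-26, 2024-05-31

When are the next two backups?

2024-06-28, 2024-07-26

These are Fridays with 35, 28, 35-day gaps.
Each is the final Friday of its month — 2024-03-29 is past the 28th, so '4th Friday' doesn't fit.
Last Friday of June 2024: 2024-06-28.
Last Friday of July 2024: 2024-07-26.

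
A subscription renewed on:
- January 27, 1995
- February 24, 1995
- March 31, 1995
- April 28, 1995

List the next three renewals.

May 26, 1995; June 30, 1995; July 28, 1995

These are Fridays with 28, 35, 28-day gaps.
Each is the final Friday of its month — March 31, 1995 is past the 28th, so '4th Friday' doesn't fit.
Last Friday of May 1995: May 26, 1995.
Last Friday of June 1995: June 30, 1995.
July 1995 ends with Friday July 28, 1995.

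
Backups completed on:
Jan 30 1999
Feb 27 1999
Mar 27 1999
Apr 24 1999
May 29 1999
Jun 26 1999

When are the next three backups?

Jul 31 1999, Aug 28 1999, Sep 25 1999

These are Saturdays with 28, 28, 28, 35, 28-day gaps.
Each is the final Saturday of its month — Jan 30 1999 is past the 28th, so '4th Saturday' doesn't fit.
July 1999 ends with Saturday Jul 31 1999.
August 1999 ends with Saturday Aug 28 1999.
September 1999 ends with Saturday Sep 25 1999.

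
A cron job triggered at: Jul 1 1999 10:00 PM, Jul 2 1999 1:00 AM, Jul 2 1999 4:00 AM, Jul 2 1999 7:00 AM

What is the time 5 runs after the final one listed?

Jul 2 1999 10:00 PM

Spacing: 3, 3, 3 h — constant 3 h.
Jul 2 1999 7:00 AM + 3 h = Jul 2 1999 10:00 AM.
Jul 2 1999 10:00 AM + 3 h = Jul 2 1999 1:00 PM.
Jul 2 1999 1:00 PM + 3 h = Jul 2 1999 4:00 PM.
Jul 2 1999 4:00 PM + 3 h = Jul 2 1999 7:00 PM.
Jul 2 1999 7:00 PM + 3 h = Jul 2 1999 10:00 PM.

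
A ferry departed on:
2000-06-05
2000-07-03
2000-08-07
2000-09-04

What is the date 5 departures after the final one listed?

2001-02-05

All dates are Mondays, 28, 35, 28 days apart.
Specifically, the 1st Monday of each month.
October 2000 — 1st Monday is 2000-10-02.
1st Monday of November 2000: 2000-11-06.
1st Monday of December 2000: 2000-12-04.
1st Monday of January 2001: 2001-01-01.
1st Monday of February 2001: 2001-02-05.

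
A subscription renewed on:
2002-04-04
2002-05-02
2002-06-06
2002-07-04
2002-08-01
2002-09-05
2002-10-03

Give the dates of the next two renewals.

2002-11-07, 2002-12-05

All dates are Thursdays, 28, 35, 28, 28, 35, 28 days apart.
Specifically, the 1st Thursday of each month.
1st Thursday of November 2002: 2002-11-07.
1st Thursday of December 2002: 2002-12-05.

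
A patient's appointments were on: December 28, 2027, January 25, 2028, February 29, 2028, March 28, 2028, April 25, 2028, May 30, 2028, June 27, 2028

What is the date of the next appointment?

July 25, 2028

Every date is a Tuesday; gaps 28, 35, 28, 28, 35, 28 days.
Each is the last Tuesday of its month (at least one falls on the 29th or later, ruling out '4th Tuesday').
Last Tuesday of July 2028: July 25, 2028.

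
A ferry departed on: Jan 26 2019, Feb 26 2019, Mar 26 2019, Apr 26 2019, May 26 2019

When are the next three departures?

Each date is the 26th; the gaps (31, 28, 31, 30) track the month lengths.
The rule is the 26th of each month.
June 2019: Jun 26 2019.
July 2019: Jul 26 2019.
August 2019: Aug 26 2019.

Jun 26 2019, Jul 26 2019, Aug 26 2019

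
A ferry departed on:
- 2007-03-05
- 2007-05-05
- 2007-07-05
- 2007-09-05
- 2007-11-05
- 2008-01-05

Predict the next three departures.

The day-of-month is always 5 (61, 61, 62, 61, 61 days between events).
So this recurs on the 5th of every 2 months.
March 2008: 2008-03-05.
Next: May 2008 → 2008-05-05.
July 2008: 2008-07-05.

2008-03-05, 2008-05-05, 2008-07-05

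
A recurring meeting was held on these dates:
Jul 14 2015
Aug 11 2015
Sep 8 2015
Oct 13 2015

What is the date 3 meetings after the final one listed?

Jan 12 2016

All dates are Tuesdays, 28, 28, 35 days apart.
Specifically, the 2nd Tuesday of each month.
2nd Tuesday of November 2015: Nov 10 2015.
2nd Tuesday of December 2015: Dec 8 2015.
January 2016 — 2nd Tuesday is Jan 12 2016.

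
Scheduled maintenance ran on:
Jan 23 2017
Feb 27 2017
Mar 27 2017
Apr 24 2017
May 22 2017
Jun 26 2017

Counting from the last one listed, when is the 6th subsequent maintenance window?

All dates are Mondays, 35, 28, 28, 28, 35 days apart.
Specifically, the 4th Monday of each month.
July 2017 — 4th Monday is Jul 24 2017.
August 2017 — 4th Monday is Aug 28 2017.
4th Monday of September 2017: Sep 25 2017.
October 2017 — 4th Monday is Oct 23 2017.
November 2017 — 4th Monday is Nov 27 2017.
4th Monday of December 2017: Dec 25 2017.

Dec 25 2017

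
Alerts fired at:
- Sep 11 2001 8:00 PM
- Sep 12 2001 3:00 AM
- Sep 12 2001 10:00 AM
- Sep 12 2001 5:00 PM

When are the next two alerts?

Sep 13 2001 12:00 AM, Sep 13 2001 7:00 AM

Spacing: 7, 7, 7 h — constant 7 h.
Sep 12 2001 5:00 PM + 7 h = Sep 13 2001 12:00 AM.
Sep 13 2001 12:00 AM + 7 h = Sep 13 2001 7:00 AM.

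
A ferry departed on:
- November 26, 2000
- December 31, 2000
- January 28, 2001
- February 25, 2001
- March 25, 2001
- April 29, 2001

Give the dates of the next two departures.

May 27, 2001; June 24, 2001

All Sundays; the gaps (35, 28, 28, 28, 35) vary with month length.
This is the last Sunday of each month.
May 2001 ends with Sunday May 27, 2001.
Last Sunday of June 2001: June 24, 2001.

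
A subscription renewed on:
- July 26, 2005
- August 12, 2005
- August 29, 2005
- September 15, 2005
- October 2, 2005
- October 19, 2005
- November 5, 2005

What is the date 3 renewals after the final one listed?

The spacing is 17, 17, 17, 17, 17, 17 days — always 17 days.
November 5, 2005 + 17 days = November 22, 2005.
November 22, 2005 + 17 days = December 9, 2005.
December 9, 2005 + 17 days = December 26, 2005.

December 26, 2005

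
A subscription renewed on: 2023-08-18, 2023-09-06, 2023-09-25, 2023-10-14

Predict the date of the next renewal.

The spacing is 19, 19, 19 days — always 19 days.
2023-10-14 + 19 days = 2023-11-02.

2023-11-02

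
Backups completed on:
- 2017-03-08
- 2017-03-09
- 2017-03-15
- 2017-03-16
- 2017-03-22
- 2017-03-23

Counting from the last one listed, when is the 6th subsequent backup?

Gaps: 1, 6, 1, 6, 1 days — not constant, but cyclic with period 2.
The events fall on every Wednesday and Thursday.
The following Wednesday is 2017-03-29.
The following Thursday is 2017-03-30.
Next Wednesday: 2017-04-05.
The following Thursday is 2017-04-06.
Next Wednesday: 2017-04-12.
The following Thursday is 2017-04-13.

2017-04-13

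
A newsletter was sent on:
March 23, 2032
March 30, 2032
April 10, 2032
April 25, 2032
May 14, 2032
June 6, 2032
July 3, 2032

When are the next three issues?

Gaps: 7, 11, 15, 19, 23, 27 days — each gap is 4 larger than the previous one.
Next gap: 31 days. July 3, 2032 + 31 days = August 3, 2032.
Next gap: 35 days. August 3, 2032 + 35 days = September 7, 2032.
Next gap: 39 days. September 7, 2032 + 39 days = October 16, 2032.

August 3, 2032; September 7, 2032; October 16, 2032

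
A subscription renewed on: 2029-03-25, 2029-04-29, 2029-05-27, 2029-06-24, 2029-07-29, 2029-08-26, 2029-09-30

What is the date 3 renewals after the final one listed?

All Sundays; the gaps (35, 28, 28, 35, 28, 35) vary with month length.
This is the last Sunday of each month.
Last Sunday of October 2029: 2029-10-28.
November 2029 ends with Sunday 2029-11-25.
December 2029 ends with Sunday 2029-12-30.

2029-12-30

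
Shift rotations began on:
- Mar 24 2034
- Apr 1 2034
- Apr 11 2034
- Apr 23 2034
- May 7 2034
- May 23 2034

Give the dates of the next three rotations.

Jun 10 2034, Jun 30 2034, Jul 22 2034

Intervals are 8, 10, 12, 14, 16 days — an arithmetic progression with common difference 2.
Next gap: 18 days. May 23 2034 + 18 days = Jun 10 2034.
Next gap: 20 days. Jun 10 2034 + 20 days = Jun 30 2034.
Next gap: 22 days. Jun 30 2034 + 22 days = Jul 22 2034.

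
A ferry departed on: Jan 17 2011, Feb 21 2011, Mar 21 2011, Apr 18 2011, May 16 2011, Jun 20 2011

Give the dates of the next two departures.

All dates are Mondays, 35, 28, 28, 28, 35 days apart.
Specifically, the 3rd Monday of each month.
July 2011 — 3rd Monday is Jul 18 2011.
3rd Monday of August 2011: Aug 15 2011.

Jul 18 2011, Aug 15 2011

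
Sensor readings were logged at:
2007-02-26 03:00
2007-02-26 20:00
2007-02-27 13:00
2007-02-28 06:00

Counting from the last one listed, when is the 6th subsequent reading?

Gaps: 17, 17, 17 hours — each event is 17 hours after the previous one.
2007-02-28 06:00 + 17 h = 2007-02-28 23:00.
2007-02-28 23:00 + 17 h = 2007-03-01 16:00.
2007-03-01 16:00 + 17 h = 2007-03-02 09:00.
2007-03-02 09:00 + 17 h = 2007-03-03 02:00.
2007-03-03 02:00 + 17 h = 2007-03-03 19:00.
2007-03-03 19:00 + 17 h = 2007-03-04 12:00.

2007-03-04 12:00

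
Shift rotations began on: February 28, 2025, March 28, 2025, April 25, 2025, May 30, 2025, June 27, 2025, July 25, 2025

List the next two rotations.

These are Fridays with 28, 28, 35, 28, 28-day gaps.
Each is the final Friday of its month — May 30, 2025 is past the 28th, so '4th Friday' doesn't fit.
August 2025 ends with Friday August 29, 2025.
Last Friday of September 2025: September 26, 2025.

August 29, 2025; September 26, 2025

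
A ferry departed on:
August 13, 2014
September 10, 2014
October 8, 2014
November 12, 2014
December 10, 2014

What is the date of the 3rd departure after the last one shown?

Gaps: 28, 28, 35, 28 days — a mix of 28 and 35. Every date is a Wednesday.
Each is the 2nd Wednesday of its month.
January 2015 — 2nd Wednesday is January 14, 2015.
February 2015 — 2nd Wednesday is February 11, 2015.
March 2015 — 2nd Wednesday is March 11, 2015.

March 11, 2015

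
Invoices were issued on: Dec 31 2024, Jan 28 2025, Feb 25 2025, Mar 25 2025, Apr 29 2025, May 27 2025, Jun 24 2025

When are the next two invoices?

All Tuesdays; the gaps (28, 28, 28, 35, 28, 28) vary with month length.
This is the last Tuesday of each month.
July 2025 ends with Tuesday Jul 29 2025.
Last Tuesday of August 2025: Aug 26 2025.

Jul 29 2025, Aug 26 2025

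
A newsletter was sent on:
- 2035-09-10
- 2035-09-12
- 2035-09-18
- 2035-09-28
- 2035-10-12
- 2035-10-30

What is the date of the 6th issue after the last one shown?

Gaps: 2, 6, 10, 14, 18 days — each gap is 4 larger than the previous one.
Next gap: 22 days. 2035-10-30 + 22 days = 2035-11-21.
Next gap: 26 days. 2035-11-21 + 26 days = 2035-12-17.
Next gap: 30 days. 2035-12-17 + 30 days = 2036-01-16.
Next gap: 34 days. 2036-01-16 + 34 days = 2036-02-19.
Next gap: 38 days. 2036-02-19 + 38 days = 2036-03-28.
Next gap: 42 days. 2036-03-28 + 42 days = 2036-05-09.

2036-05-09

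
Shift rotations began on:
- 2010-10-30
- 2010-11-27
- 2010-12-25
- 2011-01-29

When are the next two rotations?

All Saturdays; the gaps (28, 28, 35) vary with month length.
This is the last Saturday of each month.
Last Saturday of February 2011: 2011-02-26.
March 2011 ends with Saturday 2011-03-26.

2011-02-26, 2011-03-26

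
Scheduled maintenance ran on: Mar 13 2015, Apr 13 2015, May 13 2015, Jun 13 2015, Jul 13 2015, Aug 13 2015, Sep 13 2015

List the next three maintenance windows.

Each date is the 13th; the gaps (31, 30, 31, 30, 31, 31) track the month lengths.
The rule is the 13th of each month.
October 2015: Oct 13 2015.
November 2015: Nov 13 2015.
December 2015: Dec 13 2015.

Oct 13 2015, Nov 13 2015, Dec 13 2015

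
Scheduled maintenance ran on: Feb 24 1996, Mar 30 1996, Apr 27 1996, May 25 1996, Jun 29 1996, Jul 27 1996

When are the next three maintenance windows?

Aug 31 1996, Sep 28 1996, Oct 26 1996

Every date is a Saturday; gaps 35, 28, 28, 35, 28 days.
Each is the last Saturday of its month (at least one falls on the 29th or later, ruling out '4th Saturday').
Last Saturday of August 1996: Aug 31 1996.
September 1996 ends with Saturday Sep 28 1996.
Last Saturday of October 1996: Oct 26 1996.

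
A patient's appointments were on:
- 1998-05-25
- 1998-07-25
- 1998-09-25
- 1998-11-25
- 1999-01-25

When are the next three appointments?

1999-03-25, 1999-05-25, 1999-07-25

Each date is the 25th; the gaps (61, 62, 61, 61) track the month lengths.
The rule is the 25th of every 2 months.
Next: March 1999 → 1999-03-25.
Next: May 1999 → 1999-05-25.
July 1999: 1999-07-25.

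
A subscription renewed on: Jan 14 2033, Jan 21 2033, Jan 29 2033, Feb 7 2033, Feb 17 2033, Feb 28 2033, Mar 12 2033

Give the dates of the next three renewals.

Mar 25 2033, Apr 8 2033, Apr 23 2033

The spacing grows by 1 each time: 7, 8, 9, 10, 11, 12 days.
Next gap: 13 days. Mar 12 2033 + 13 days = Mar 25 2033.
Next gap: 14 days. Mar 25 2033 + 14 days = Apr 8 2033.
Next gap: 15 days. Apr 8 2033 + 15 days = Apr 23 2033.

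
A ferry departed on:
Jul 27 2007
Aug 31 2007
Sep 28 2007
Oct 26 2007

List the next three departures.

Nov 30 2007, Dec 28 2007, Jan 25 2008

Every date is a Friday; gaps 35, 28, 28 days.
Each is the last Friday of its month (at least one falls on the 29th or later, ruling out '4th Friday').
November 2007 ends with Friday Nov 30 2007.
Last Friday of December 2007: Dec 28 2007.
Last Friday of January 2008: Jan 25 2008.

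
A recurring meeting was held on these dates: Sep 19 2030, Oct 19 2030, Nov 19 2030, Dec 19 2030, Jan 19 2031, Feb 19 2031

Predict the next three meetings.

Gaps: 30, 31, 30, 31, 31 days — not constant. Every event is on the 19th of the month.
Pattern: the 19th of each month.
Next: March 2031 → Mar 19 2031.
April 2031: Apr 19 2031.
Next: May 2031 → May 19 2031.

Mar 19 2031, Apr 19 2031, May 19 2031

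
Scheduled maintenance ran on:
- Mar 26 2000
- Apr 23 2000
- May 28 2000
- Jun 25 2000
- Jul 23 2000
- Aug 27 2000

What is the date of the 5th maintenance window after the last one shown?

Jan 28 2001

These are Sundays at 28- or 35-day spacing (28, 35, 28, 28, 35).
The pattern: 4th Sunday of the month.
September 2000 — 4th Sunday is Sep 24 2000.
October 2000 — 4th Sunday is Oct 22 2000.
4th Sunday of November 2000: Nov 26 2000.
December 2000 — 4th Sunday is Dec 24 2000.
4th Sunday of January 2001: Jan 28 2001.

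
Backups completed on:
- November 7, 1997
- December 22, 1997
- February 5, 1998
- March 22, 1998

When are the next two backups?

May 6, 1998; June 20, 1998

The spacing is 45, 45, 45 days — always 45 days.
March 22, 1998 + 45 days = May 6, 1998.
May 6, 1998 + 45 days = June 20, 1998.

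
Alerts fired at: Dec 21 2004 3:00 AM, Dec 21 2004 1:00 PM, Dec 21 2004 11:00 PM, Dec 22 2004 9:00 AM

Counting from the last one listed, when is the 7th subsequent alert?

Dec 25 2004 7:00 AM

The interval is a steady 10 hours (10, 10, 10).
Dec 22 2004 9:00 AM + 10 h = Dec 22 2004 7:00 PM.
Dec 22 2004 7:00 PM + 10 h = Dec 23 2004 5:00 AM.
Dec 23 2004 5:00 AM + 10 h = Dec 23 2004 3:00 PM.
Dec 23 2004 3:00 PM + 10 h = Dec 24 2004 1:00 AM.
Dec 24 2004 1:00 AM + 10 h = Dec 24 2004 11:00 AM.
Dec 24 2004 11:00 AM + 10 h = Dec 24 2004 9:00 PM.
Dec 24 2004 9:00 PM + 10 h = Dec 25 2004 7:00 AM.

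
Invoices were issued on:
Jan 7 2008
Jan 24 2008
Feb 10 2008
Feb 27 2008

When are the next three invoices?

Mar 15 2008, Apr 1 2008, Apr 18 2008

Every event comes 17 days after the last (17, 17, 17).
Feb 27 2008 + 17 days = Mar 15 2008.
Mar 15 2008 + 17 days = Apr 1 2008.
Apr 1 2008 + 17 days = Apr 18 2008.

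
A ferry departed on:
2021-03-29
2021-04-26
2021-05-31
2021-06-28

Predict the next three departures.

2021-07-26, 2021-08-30, 2021-09-27

All Mondays; the gaps (28, 35, 28) vary with month length.
This is the last Monday of each month.
Last Monday of July 2021: 2021-07-26.
August 2021 ends with Monday 2021-08-30.
September 2021 ends with Monday 2021-09-27.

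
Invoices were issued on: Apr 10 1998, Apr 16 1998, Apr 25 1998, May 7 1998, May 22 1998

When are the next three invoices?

Intervals are 6, 9, 12, 15 days — an arithmetic progression with common difference 3.
Next gap: 18 days. May 22 1998 + 18 days = Jun 9 1998.
Next gap: 21 days. Jun 9 1998 + 21 days = Jun 30 1998.
Next gap: 24 days. Jun 30 1998 + 24 days = Jul 24 1998.

Jun 9 1998, Jun 30 1998, Jul 24 1998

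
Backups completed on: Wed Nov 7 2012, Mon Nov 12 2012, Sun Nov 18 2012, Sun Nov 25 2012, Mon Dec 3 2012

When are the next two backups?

The spacing grows by 1 each time: 5, 6, 7, 8 days.
Next gap: 9 days. Mon Dec 3 2012 + 9 days = Wed Dec 12 2012.
Next gap: 10 days. Wed Dec 12 2012 + 10 days = Sat Dec 22 2012.

Wed Dec 12 2012, Sat Dec 22 2012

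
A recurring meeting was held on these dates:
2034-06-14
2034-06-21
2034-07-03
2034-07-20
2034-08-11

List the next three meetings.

The spacing grows by 5 each time: 7, 12, 17, 22 days.
Next gap: 27 days. 2034-08-11 + 27 days = 2034-09-07.
Next gap: 32 days. 2034-09-07 + 32 days = 2034-10-09.
Next gap: 37 days. 2034-10-09 + 37 days = 2034-11-15.

2034-09-07, 2034-10-09, 2034-11-15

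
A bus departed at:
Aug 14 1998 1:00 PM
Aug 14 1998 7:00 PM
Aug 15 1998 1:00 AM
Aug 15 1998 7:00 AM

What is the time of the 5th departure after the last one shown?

Aug 16 1998 1:00 PM

The interval is a steady 6 hours (6, 6, 6).
Aug 15 1998 7:00 AM + 6 h = Aug 15 1998 1:00 PM.
Aug 15 1998 1:00 PM + 6 h = Aug 15 1998 7:00 PM.
Aug 15 1998 7:00 PM + 6 h = Aug 16 1998 1:00 AM.
Aug 16 1998 1:00 AM + 6 h = Aug 16 1998 7:00 AM.
Aug 16 1998 7:00 AM + 6 h = Aug 16 1998 1:00 PM.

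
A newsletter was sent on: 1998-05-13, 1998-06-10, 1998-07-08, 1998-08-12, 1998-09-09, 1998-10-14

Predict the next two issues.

Gaps: 28, 28, 35, 28, 35 days — a mix of 28 and 35. Every date is a Wednesday.
Each is the 2nd Wednesday of its month.
November 1998 — 2nd Wednesday is 1998-11-11.
2nd Wednesday of December 1998: 1998-12-09.

1998-11-11, 1998-12-09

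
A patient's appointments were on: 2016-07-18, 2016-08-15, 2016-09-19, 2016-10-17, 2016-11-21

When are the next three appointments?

2016-12-19, 2017-01-16, 2017-02-20

All dates are Mondays, 28, 35, 28, 35 days apart.
Specifically, the 3rd Monday of each month.
3rd Monday of December 2016: 2016-12-19.
3rd Monday of January 2017: 2017-01-16.
3rd Monday of February 2017: 2017-02-20.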